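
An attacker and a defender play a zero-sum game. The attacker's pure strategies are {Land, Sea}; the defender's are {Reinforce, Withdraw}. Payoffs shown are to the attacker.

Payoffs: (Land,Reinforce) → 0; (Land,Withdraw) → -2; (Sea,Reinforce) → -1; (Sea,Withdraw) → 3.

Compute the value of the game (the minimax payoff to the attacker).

Row minima: Land → -2, Sea → -1; maximin = -1.
Column maxima: Reinforce → 0, Withdraw → 3; minimax = 0.
-1 ≠ 0, so there is no saddle point; optimal play is mixed.
Let the attacker play Land with probability p. Expected payoff against Reinforce: 0p + (-1)(1−p) = p − 1; against Withdraw: (-2)p + 3(1−p) = −5p + 3.
Setting these equal: p − 1 = −5p + 3 ⇒ 6p = 4 ⇒ p = 2/3, and the value is (1)·(2/3) − 1 = -1/3.
For the defender: with q = P(Reinforce), equating Land's and Sea's payoffs gives 2q − 2 = −4q + 3 ⇒ q = 5/6.

-1/3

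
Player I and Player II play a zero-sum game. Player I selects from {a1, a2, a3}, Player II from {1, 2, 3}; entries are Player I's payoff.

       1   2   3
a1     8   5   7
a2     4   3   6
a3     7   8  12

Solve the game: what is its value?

Row minima: a1 → 5, a2 → 3, a3 → 7; maximin = 7.
Column maxima: 1 → 8, 2 → 8, 3 → 12; minimax = 8.
7 ≠ 8, so there is no saddle point; optimal play is mixed.
a2 is strictly dominated by a1, so Player I never plays it.
3 is strictly dominated by 2 (it gives Player I strictly more in every row), so Player II never plays it.
On the remaining 2×2 (a1, a3 vs 1, 2):
Let Player I play a1 with probability p. Expected payoff against 1: 8p + 7(1−p) = p + 7; against 2: 5p + 8(1−p) = −3p + 8.
Setting these equal: p + 7 = −3p + 8 ⇒ 4p = 1 ⇒ p = 1/4, and the value is (1)·(1/4) + 7 = 29/4.
For Player II: with q = P(1), equating a1's and a3's payoffs gives 3q + 5 = −q + 8 ⇒ q = 3/4.

29/4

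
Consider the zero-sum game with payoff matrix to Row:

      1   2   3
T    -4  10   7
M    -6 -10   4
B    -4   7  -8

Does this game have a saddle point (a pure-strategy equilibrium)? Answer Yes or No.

Yes

Row minima: T → -4, M → -10, B → -8; maximin = -4.
Column maxima: 1 → -4, 2 → 10, 3 → 7; minimax = -4.
maximin = minimax = -4, so a saddle point exists.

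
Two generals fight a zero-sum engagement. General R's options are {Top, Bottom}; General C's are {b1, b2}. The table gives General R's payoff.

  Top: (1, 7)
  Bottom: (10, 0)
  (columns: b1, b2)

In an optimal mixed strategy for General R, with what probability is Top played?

Row minima: Top → 1, Bottom → 0; maximin = 1.
Column maxima: b1 → 10, b2 → 7; minimax = 7.
1 ≠ 7, so there is no saddle point; optimal play is mixed.
Let General R play Top with probability p. Expected payoff against b1: 1p + 10(1−p) = −9p + 10; against b2: 7p + 0(1−p) = 7p.
Setting these equal: −9p + 10 = 7p ⇒ −16p = -10 ⇒ p = 5/8, and the value is (-9)·(5/8) + 10 = 35/8.
For General C: with q = P(b1), equating Top's and Bottom's payoffs gives −6q + 7 = 10q ⇒ q = 7/16.

5/8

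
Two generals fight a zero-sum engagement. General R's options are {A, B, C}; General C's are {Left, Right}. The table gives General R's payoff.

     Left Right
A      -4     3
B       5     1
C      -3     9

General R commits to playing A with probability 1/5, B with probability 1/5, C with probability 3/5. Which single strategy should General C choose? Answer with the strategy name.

Left

If General C plays Left, General R's expected payoff is (1/5)·(-4) + (1/5)·5 + (3/5)·(-3) = -8/5.
If General C plays Right, General R's expected payoff is (1/5)·3 + (1/5)·1 + (3/5)·9 = 31/5.
General C minimizes General R's payoff; the smallest is -8/5, so the best response is Left.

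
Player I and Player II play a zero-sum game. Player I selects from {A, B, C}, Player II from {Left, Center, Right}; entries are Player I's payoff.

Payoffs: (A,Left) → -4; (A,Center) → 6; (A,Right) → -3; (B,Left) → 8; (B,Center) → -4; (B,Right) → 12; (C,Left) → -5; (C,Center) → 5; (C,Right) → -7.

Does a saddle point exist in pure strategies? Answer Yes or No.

Row minima: A → -4, B → -4, C → -7; maximin = -4.
Column maxima: Left → 8, Center → 6, Right → 12; minimax = 6.
-4 ≠ 6, so no pure-strategy equilibrium exists.

No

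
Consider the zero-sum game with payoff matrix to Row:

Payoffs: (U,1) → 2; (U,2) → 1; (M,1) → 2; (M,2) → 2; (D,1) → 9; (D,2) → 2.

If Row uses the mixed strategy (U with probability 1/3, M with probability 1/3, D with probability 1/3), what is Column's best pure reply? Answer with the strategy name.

If Column plays 1, Row's expected payoff is (1/3)·2 + (1/3)·2 + (1/3)·9 = 13/3.
If Column plays 2, Row's expected payoff is (1/3)·1 + (1/3)·2 + (1/3)·2 = 5/3.
Column minimizes Row's payoff; the smallest is 5/3, so the best response is 2.

2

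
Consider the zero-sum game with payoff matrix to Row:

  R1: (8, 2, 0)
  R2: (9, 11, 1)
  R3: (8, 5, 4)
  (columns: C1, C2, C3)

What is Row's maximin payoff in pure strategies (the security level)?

4

Row minima: R1 → 0, R2 → 1, R3 → 4.
The best of these is 4.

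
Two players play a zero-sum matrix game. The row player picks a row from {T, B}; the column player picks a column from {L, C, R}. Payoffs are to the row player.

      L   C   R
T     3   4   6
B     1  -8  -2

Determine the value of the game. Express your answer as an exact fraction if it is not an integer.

3

Row minima: T → 3, B → -8; maximin = 3.
Column maxima: L → 3, C → 4, R → 6; minimax = 3.
Since maximin = minimax = 3, there is a saddle point and the value is 3.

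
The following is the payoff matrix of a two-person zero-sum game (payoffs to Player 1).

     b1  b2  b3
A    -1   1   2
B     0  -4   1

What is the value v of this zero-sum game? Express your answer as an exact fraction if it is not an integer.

Row minima: A → -1, B → -4; maximin = -1.
Column maxima: b1 → 0, b2 → 1, b3 → 2; minimax = 0.
-1 ≠ 0, so there is no saddle point; optimal play is mixed.
b3 is strictly dominated by b1 (it gives Player 1 strictly more in every row), so Player 2 never plays it.
On the remaining 2×2 (A, B vs b1, b2):
Let Player 1 play A with probability p. Expected payoff against b1: (-1)p + 0(1−p) = −p; against b2: 1p + (-4)(1−p) = 5p − 4.
Setting these equal: −p = 5p − 4 ⇒ −6p = -4 ⇒ p = 2/3, and the value is (-1)·(2/3) = -2/3.
For Player 2: with q = P(b1), equating A's and B's payoffs gives −2q + 1 = 4q − 4 ⇒ q = 5/6.

-2/3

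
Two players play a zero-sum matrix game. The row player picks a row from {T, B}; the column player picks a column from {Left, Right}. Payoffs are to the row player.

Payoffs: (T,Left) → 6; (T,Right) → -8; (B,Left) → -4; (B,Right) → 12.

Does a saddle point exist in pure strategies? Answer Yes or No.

Row minima: T → -8, B → -4; maximin = -4.
Column maxima: Left → 6, Right → 12; minimax = 6.
-4 ≠ 6, so no pure-strategy equilibrium exists.

No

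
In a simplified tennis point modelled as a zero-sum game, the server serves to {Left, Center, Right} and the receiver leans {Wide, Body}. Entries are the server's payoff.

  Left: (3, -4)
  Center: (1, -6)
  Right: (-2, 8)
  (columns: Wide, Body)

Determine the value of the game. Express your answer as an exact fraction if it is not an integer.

Row minima: Left → -4, Center → -6, Right → -2; maximin = -2.
Column maxima: Wide → 3, Body → 8; minimax = 3.
-2 ≠ 3, so there is no saddle point; optimal play is mixed.
Center is strictly dominated by Left, so the server never plays it.
On the remaining 2×2 (Left, Right vs Wide, Body):
Let the server play Left with probability p. Expected payoff against Wide: 3p + (-2)(1−p) = 5p − 2; against Body: (-4)p + 8(1−p) = −12p + 8.
Setting these equal: 5p − 2 = −12p + 8 ⇒ 17p = 10 ⇒ p = 10/17, and the value is (5)·(10/17) − 2 = 16/17.
For the receiver: with q = P(Wide), equating Left's and Right's payoffs gives 7q − 4 = −10q + 8 ⇒ q = 12/17.

16/17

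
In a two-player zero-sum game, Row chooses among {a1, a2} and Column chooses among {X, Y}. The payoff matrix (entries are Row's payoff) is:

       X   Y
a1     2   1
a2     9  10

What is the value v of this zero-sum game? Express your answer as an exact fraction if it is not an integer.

9

Row minima: a1 → 1, a2 → 9; maximin = 9.
Column maxima: X → 9, Y → 10; minimax = 9.
Since maximin = minimax = 9, there is a saddle point and the value is 9.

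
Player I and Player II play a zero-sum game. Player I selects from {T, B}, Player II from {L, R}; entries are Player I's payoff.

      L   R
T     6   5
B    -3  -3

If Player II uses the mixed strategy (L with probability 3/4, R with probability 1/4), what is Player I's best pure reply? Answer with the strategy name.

T

Expected payoff of T: (3/4)·6 + (1/4)·5 = 23/4.
Expected payoff of B: (3/4)·(-3) + (1/4)·(-3) = -3.
The largest is 23/4, so Player I's best response is T.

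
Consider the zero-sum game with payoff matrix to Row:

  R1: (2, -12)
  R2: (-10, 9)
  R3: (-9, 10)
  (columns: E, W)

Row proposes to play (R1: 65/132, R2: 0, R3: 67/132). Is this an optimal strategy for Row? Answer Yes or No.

Against E this mix gives (65/132)·2 + (67/132)·(-9) = -43/12.
Against W this mix gives (65/132)·(-12) + (67/132)·10 = -5/6.
Column will play E, holding Row to -43/12. Shifting weight toward the row that does better against E would raise this floor (the equalizing mix achieves -8/3 against both E and W), so the proposed strategy is not optimal.

No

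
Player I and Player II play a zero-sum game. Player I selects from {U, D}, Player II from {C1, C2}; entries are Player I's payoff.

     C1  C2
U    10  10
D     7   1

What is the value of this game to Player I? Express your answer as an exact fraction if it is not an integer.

10

Row minima: U → 10, D → 1; maximin = 10.
Column maxima: C1 → 10, C2 → 10; minimax = 10.
Since maximin = minimax = 10, there is a saddle point and the value is 10.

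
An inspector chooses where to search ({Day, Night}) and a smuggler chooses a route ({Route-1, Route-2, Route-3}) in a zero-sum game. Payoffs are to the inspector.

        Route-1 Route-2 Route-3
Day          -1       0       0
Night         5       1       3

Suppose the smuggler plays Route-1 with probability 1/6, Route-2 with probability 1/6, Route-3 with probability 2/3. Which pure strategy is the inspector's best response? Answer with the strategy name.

Night

Expected payoff of Day: (1/6)·(-1) + (1/6)·0 + (2/3)·0 = -1/6.
Expected payoff of Night: (1/6)·5 + (1/6)·1 + (2/3)·3 = 3.
The largest is 3, so the inspector's best response is Night.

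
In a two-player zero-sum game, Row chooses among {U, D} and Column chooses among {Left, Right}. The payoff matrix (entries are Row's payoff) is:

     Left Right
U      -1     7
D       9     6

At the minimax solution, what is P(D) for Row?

Row minima: U → -1, D → 6; maximin = 6.
Column maxima: Left → 9, Right → 7; minimax = 7.
6 ≠ 7, so there is no saddle point; optimal play is mixed.
Let Row play U with probability p. Expected payoff against Left: (-1)p + 9(1−p) = −10p + 9; against Right: 7p + 6(1−p) = p + 6.
Setting these equal: −10p + 9 = p + 6 ⇒ −11p = -3 ⇒ p = 3/11, and the value is (-10)·(3/11) + 9 = 69/11.
For Column: with q = P(Left), equating U's and D's payoffs gives −8q + 7 = 3q + 6 ⇒ q = 1/11.

8/11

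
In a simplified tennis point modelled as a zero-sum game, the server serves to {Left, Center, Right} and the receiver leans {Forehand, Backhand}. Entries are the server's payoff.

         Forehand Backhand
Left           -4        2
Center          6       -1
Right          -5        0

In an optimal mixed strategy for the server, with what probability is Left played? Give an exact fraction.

7/13

Row minima: Left → -4, Center → -1, Right → -5; maximin = -1.
Column maxima: Forehand → 6, Backhand → 2; minimax = 2.
-1 ≠ 2, so there is no saddle point; optimal play is mixed.
Right is strictly dominated by Left, so the server never plays it.
On the remaining 2×2 (Left, Center vs Forehand, Backhand):
Let the server play Left with probability p. Expected payoff against Forehand: (-4)p + 6(1−p) = −10p + 6; against Backhand: 2p + (-1)(1−p) = 3p − 1.
Setting these equal: −10p + 6 = 3p − 1 ⇒ −13p = -7 ⇒ p = 7/13, and the value is (-10)·(7/13) + 6 = 8/13.
For the receiver: with q = P(Forehand), equating Left's and Center's payoffs gives −6q + 2 = 7q − 1 ⇒ q = 3/13.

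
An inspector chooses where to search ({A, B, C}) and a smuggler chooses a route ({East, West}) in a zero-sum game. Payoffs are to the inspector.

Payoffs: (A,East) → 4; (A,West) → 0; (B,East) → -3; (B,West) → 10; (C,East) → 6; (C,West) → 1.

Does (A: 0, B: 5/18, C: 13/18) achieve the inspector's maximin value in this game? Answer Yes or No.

Yes

Against East this mix gives (5/18)·(-3) + (13/18)·6 = 7/2.
Against West this mix gives (5/18)·10 + (13/18)·1 = 7/2.
All of the smuggler's active replies (East, West) yield 7/2, and no column does worse for the inspector. The mix makes the smuggler indifferent and guarantees 7/2, so it is optimal.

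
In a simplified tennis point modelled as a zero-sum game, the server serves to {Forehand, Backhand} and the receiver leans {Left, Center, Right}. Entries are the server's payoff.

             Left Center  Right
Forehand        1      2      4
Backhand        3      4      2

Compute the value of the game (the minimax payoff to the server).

5/2

Row minima: Forehand → 1, Backhand → 2; maximin = 2.
Column maxima: Left → 3, Center → 4, Right → 4; minimax = 3.
2 ≠ 3, so there is no saddle point; optimal play is mixed.
Center is strictly dominated by Left (it gives the server strictly more in every row), so the receiver never plays it.
On the remaining 2×2 (Forehand, Backhand vs Left, Right):
Let the server play Forehand with probability p. Expected payoff against Left: 1p + 3(1−p) = −2p + 3; against Right: 4p + 2(1−p) = 2p + 2.
Setting these equal: −2p + 3 = 2p + 2 ⇒ −4p = -1 ⇒ p = 1/4, and the value is (-2)·(1/4) + 3 = 5/2.
For the receiver: with q = P(Left), equating Forehand's and Backhand's payoffs gives −3q + 4 = q + 2 ⇒ q = 1/2.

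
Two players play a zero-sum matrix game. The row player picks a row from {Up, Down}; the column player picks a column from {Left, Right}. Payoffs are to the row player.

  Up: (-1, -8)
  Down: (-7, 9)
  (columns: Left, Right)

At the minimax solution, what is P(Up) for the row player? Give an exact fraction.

16/23

Row minima: Up → -8, Down → -7; maximin = -7.
Column maxima: Left → -1, Right → 9; minimax = -1.
-7 ≠ -1, so there is no saddle point; optimal play is mixed.
Let the row player play Up with probability p. Expected payoff against Left: (-1)p + (-7)(1−p) = 6p − 7; against Right: (-8)p + 9(1−p) = −17p + 9.
Setting these equal: 6p − 7 = −17p + 9 ⇒ 23p = 16 ⇒ p = 16/23, and the value is (6)·(16/23) − 7 = -65/23.
For the column player: with q = P(Left), equating Up's and Down's payoffs gives 7q − 8 = −16q + 9 ⇒ q = 17/23.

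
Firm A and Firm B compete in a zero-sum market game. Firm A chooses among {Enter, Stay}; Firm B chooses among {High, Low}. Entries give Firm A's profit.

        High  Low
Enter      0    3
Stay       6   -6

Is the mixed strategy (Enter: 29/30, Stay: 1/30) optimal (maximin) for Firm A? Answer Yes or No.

No

Against High this mix gives (29/30)·0 + (1/30)·6 = 1/5.
Against Low this mix gives (29/30)·3 + (1/30)·(-6) = 27/10.
Firm B will play High, holding Firm A to 1/5. Shifting weight toward the row that does better against High would raise this floor (the equalizing mix achieves 6/5 against both High and Low), so the proposed strategy is not optimal.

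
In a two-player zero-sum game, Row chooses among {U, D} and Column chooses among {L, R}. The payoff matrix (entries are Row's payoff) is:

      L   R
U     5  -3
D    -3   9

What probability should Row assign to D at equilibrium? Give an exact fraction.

2/5

Row minima: U → -3, D → -3; maximin = -3.
Column maxima: L → 5, R → 9; minimax = 5.
-3 ≠ 5, so there is no saddle point; optimal play is mixed.
Let Row play U with probability p. Expected payoff against L: 5p + (-3)(1−p) = 8p − 3; against R: (-3)p + 9(1−p) = −12p + 9.
Setting these equal: 8p − 3 = −12p + 9 ⇒ 20p = 12 ⇒ p = 3/5, and the value is (8)·(3/5) − 3 = 9/5.
For Column: with q = P(L), equating U's and D's payoffs gives 8q − 3 = −12q + 9 ⇒ q = 3/5.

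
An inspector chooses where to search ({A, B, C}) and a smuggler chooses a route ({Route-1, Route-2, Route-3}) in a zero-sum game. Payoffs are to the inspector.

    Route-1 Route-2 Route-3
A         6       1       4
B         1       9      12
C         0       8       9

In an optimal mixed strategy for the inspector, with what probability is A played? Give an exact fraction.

8/13

Row minima: A → 1, B → 1, C → 0; maximin = 1.
Column maxima: Route-1 → 6, Route-2 → 9, Route-3 → 12; minimax = 6.
1 ≠ 6, so there is no saddle point; optimal play is mixed.
C is strictly dominated by B, so the inspector never plays it.
Route-3 is strictly dominated by Route-2 (it gives the inspector strictly more in every row), so the smuggler never plays it.
On the remaining 2×2 (A, B vs Route-1, Route-2):
Let the inspector play A with probability p. Expected payoff against Route-1: 6p + 1(1−p) = 5p + 1; against Route-2: 1p + 9(1−p) = −8p + 9.
Setting these equal: 5p + 1 = −8p + 9 ⇒ 13p = 8 ⇒ p = 8/13, and the value is (5)·(8/13) + 1 = 53/13.
For the smuggler: with q = P(Route-1), equating A's and B's payoffs gives 5q + 1 = −8q + 9 ⇒ q = 8/13.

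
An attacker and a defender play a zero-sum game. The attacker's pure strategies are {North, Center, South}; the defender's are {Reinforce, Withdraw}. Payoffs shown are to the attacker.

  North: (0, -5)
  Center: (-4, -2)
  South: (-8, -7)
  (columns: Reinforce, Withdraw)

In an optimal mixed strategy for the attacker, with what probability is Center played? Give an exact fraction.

Row minima: North → -5, Center → -4, South → -8; maximin = -4.
Column maxima: Reinforce → 0, Withdraw → -2; minimax = -2.
-4 ≠ -2, so there is no saddle point; optimal play is mixed.
South is strictly dominated by North, so the attacker never plays it.
On the remaining 2×2 (North, Center vs Reinforce, Withdraw):
Let the attacker play North with probability p. Expected payoff against Reinforce: 0p + (-4)(1−p) = 4p − 4; against Withdraw: (-5)p + (-2)(1−p) = −3p − 2.
Setting these equal: 4p − 4 = −3p − 2 ⇒ 7p = 2 ⇒ p = 2/7, and the value is (4)·(2/7) − 4 = -20/7.
For the defender: with q = P(Reinforce), equating North's and Center's payoffs gives 5q − 5 = −2q − 2 ⇒ q = 3/7.

5/7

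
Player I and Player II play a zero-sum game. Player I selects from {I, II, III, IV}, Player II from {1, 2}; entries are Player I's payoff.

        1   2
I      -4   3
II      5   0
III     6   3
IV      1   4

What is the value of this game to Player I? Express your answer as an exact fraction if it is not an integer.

Row minima: I → -4, II → 0, III → 3, IV → 1; maximin = 3.
Column maxima: 1 → 6, 2 → 4; minimax = 4.
3 ≠ 4, so there is no saddle point; optimal play is mixed.
I is strictly dominated by IV, so Player I never plays it.
II is strictly dominated by III, so Player I never plays it.
On the remaining 2×2 (III, IV vs 1, 2):
Let Player I play III with probability p. Expected payoff against 1: 6p + 1(1−p) = 5p + 1; against 2: 3p + 4(1−p) = −p + 4.
Setting these equal: 5p + 1 = −p + 4 ⇒ 6p = 3 ⇒ p = 1/2, and the value is (5)·(1/2) + 1 = 7/2.
For Player II: with q = P(1), equating III's and IV's payoffs gives 3q + 3 = −3q + 4 ⇒ q = 1/6.

7/2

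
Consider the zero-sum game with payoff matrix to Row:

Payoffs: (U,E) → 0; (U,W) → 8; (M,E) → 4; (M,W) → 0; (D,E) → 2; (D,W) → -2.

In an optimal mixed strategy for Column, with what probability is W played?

1/3

Row minima: U → 0, M → 0, D → -2; maximin = 0.
Column maxima: E → 4, W → 8; minimax = 4.
0 ≠ 4, so there is no saddle point; optimal play is mixed.
D is strictly dominated by M, so Row never plays it.
On the remaining 2×2 (U, M vs E, W):
Let Row play U with probability p. Expected payoff against E: 0p + 4(1−p) = −4p + 4; against W: 8p + 0(1−p) = 8p.
Setting these equal: −4p + 4 = 8p ⇒ −12p = -4 ⇒ p = 1/3, and the value is (-4)·(1/3) + 4 = 8/3.
For Column: with q = P(E), equating U's and M's payoffs gives −8q + 8 = 4q ⇒ q = 2/3.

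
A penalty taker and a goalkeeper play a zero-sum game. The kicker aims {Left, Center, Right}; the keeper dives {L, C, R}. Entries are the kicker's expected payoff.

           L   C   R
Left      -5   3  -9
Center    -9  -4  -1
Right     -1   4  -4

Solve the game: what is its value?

Row minima: Left → -9, Center → -9, Right → -4; maximin = -4.
Column maxima: L → -1, C → 4, R → -1; minimax = -1.
-4 ≠ -1, so there is no saddle point; optimal play is mixed.
Left is strictly dominated by Right, so the kicker never plays it.
C is strictly dominated by L (it gives the kicker strictly more in every row), so the keeper never plays it.
On the remaining 2×2 (Center, Right vs L, R):
Let the kicker play Center with probability p. Expected payoff against L: (-9)p + (-1)(1−p) = −8p − 1; against R: (-1)p + (-4)(1−p) = 3p − 4.
Setting these equal: −8p − 1 = 3p − 4 ⇒ −11p = -3 ⇒ p = 3/11, and the value is (-8)·(3/11) − 1 = -35/11.
For the keeper: with q = P(L), equating Center's and Right's payoffs gives −8q − 1 = 3q − 4 ⇒ q = 3/11.

-35/11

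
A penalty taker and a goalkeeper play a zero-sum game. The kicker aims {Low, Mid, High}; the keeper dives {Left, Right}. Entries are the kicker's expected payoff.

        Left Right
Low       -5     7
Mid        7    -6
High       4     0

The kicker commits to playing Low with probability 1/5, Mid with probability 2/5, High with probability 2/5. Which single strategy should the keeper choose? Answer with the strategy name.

If the keeper plays Left, the kicker's expected payoff is (1/5)·(-5) + (2/5)·7 + (2/5)·4 = 17/5.
If the keeper plays Right, the kicker's expected payoff is (1/5)·7 + (2/5)·(-6) + (2/5)·0 = -1.
The keeper minimizes the kicker's payoff; the smallest is -1, so the best response is Right.

Right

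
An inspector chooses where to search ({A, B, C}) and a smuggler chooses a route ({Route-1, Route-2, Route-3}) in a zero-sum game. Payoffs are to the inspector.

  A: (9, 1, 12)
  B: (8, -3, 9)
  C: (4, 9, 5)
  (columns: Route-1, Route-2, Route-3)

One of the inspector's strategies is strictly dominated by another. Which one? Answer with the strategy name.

B

A gives a strictly higher payoff than B against every column: 9 > 8, 1 > -3, 12 > 9.
So B is strictly dominated and the inspector never plays it.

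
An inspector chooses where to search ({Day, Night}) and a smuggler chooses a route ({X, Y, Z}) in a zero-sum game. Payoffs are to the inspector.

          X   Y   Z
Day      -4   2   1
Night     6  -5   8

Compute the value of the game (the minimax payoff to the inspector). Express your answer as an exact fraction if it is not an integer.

Row minima: Day → -4, Night → -5; maximin = -4.
Column maxima: X → 6, Y → 2, Z → 8; minimax = 2.
-4 ≠ 2, so there is no saddle point; optimal play is mixed.
Z is strictly dominated by X (it gives the inspector strictly more in every row), so the smuggler never plays it.
On the remaining 2×2 (Day, Night vs X, Y):
Let the inspector play Day with probability p. Expected payoff against X: (-4)p + 6(1−p) = −10p + 6; against Y: 2p + (-5)(1−p) = 7p − 5.
Setting these equal: −10p + 6 = 7p − 5 ⇒ −17p = -11 ⇒ p = 11/17, and the value is (-10)·(11/17) + 6 = -8/17.
For the smuggler: with q = P(X), equating Day's and Night's payoffs gives −6q + 2 = 11q − 5 ⇒ q = 7/17.

-8/17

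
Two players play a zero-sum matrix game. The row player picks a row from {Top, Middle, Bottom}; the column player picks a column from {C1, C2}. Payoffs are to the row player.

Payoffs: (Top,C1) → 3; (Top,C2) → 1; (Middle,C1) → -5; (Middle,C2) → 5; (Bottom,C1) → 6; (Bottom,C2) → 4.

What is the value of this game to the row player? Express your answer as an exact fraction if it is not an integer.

Row minima: Top → 1, Middle → -5, Bottom → 4; maximin = 4.
Column maxima: C1 → 6, C2 → 5; minimax = 5.
4 ≠ 5, so there is no saddle point; optimal play is mixed.
Top is strictly dominated by Bottom, so the row player never plays it.
On the remaining 2×2 (Middle, Bottom vs C1, C2):
Let the row player play Middle with probability p. Expected payoff against C1: (-5)p + 6(1−p) = −11p + 6; against C2: 5p + 4(1−p) = p + 4.
Setting these equal: −11p + 6 = p + 4 ⇒ −12p = -2 ⇒ p = 1/6, and the value is (-11)·(1/6) + 6 = 25/6.
For the column player: with q = P(C1), equating Middle's and Bottom's payoffs gives −10q + 5 = 2q + 4 ⇒ q = 1/12.

25/6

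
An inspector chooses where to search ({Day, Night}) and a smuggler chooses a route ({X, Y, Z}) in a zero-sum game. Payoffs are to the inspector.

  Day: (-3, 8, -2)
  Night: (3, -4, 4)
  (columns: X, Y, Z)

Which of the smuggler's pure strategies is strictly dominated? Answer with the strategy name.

X holds the inspector's payoff strictly below Z in every row: -3 < -2, 3 < 4.
So Z is strictly dominated for the smuggler.

Z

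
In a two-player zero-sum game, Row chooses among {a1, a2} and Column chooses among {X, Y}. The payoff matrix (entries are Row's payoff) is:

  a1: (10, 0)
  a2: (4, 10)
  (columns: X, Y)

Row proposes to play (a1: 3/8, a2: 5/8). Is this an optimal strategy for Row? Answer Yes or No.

Against X this mix gives (3/8)·10 + (5/8)·4 = 25/4.
Against Y this mix gives (3/8)·0 + (5/8)·10 = 25/4.
All of Column's active replies (X, Y) yield 25/4, and no column does worse for Row. The mix makes Column indifferent and guarantees 25/4, so it is optimal.

Yes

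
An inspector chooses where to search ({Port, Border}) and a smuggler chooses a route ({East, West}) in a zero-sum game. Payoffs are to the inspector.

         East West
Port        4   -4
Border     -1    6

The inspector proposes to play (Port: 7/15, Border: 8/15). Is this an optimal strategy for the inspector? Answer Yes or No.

Against East this mix gives (7/15)·4 + (8/15)·(-1) = 4/3.
Against West this mix gives (7/15)·(-4) + (8/15)·6 = 4/3.
All of the smuggler's active replies (East, West) yield 4/3, and no column does worse for the inspector. The mix makes the smuggler indifferent and guarantees 4/3, so it is optimal.

Yes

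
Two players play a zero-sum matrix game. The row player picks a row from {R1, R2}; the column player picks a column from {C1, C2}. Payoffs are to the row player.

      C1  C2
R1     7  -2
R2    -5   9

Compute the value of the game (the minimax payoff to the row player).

Row minima: R1 → -2, R2 → -5; maximin = -2.
Column maxima: C1 → 7, C2 → 9; minimax = 7.
-2 ≠ 7, so there is no saddle point; optimal play is mixed.
Let the row player play R1 with probability p. Expected payoff against C1: 7p + (-5)(1−p) = 12p − 5; against C2: (-2)p + 9(1−p) = −11p + 9.
Setting these equal: 12p − 5 = −11p + 9 ⇒ 23p = 14 ⇒ p = 14/23, and the value is (12)·(14/23) − 5 = 53/23.
For the column player: with q = P(C1), equating R1's and R2's payoffs gives 9q − 2 = −14q + 9 ⇒ q = 11/23.

53/23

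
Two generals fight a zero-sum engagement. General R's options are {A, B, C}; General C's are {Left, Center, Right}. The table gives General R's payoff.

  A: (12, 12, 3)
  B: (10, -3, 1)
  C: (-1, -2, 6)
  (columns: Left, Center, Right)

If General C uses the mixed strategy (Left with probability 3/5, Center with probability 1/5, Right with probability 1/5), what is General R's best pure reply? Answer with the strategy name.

A

Expected payoff of A: (3/5)·12 + (1/5)·12 + (1/5)·3 = 51/5.
Expected payoff of B: (3/5)·10 + (1/5)·(-3) + (1/5)·1 = 28/5.
Expected payoff of C: (3/5)·(-1) + (1/5)·(-2) + (1/5)·6 = 1/5.
The largest is 51/5, so General R's best response is A.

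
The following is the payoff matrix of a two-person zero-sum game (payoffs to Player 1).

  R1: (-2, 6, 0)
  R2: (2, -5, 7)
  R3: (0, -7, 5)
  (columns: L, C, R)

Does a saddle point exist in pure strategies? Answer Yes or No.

Row minima: R1 → -2, R2 → -5, R3 → -7; maximin = -2.
Column maxima: L → 2, C → 6, R → 7; minimax = 2.
-2 ≠ 2, so no pure-strategy equilibrium exists.

No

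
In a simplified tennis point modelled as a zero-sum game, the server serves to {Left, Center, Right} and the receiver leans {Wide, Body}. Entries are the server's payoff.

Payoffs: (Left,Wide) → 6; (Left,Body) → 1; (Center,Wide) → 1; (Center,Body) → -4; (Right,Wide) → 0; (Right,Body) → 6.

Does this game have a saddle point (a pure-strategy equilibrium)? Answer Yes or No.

Row minima: Left → 1, Center → -4, Right → 0; maximin = 1.
Column maxima: Wide → 6, Body → 6; minimax = 6.
1 ≠ 6, so no pure-strategy equilibrium exists.

No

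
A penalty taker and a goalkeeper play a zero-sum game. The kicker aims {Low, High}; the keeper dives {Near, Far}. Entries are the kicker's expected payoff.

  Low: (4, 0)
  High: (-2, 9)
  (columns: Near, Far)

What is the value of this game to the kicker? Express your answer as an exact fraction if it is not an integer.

12/5

Row minima: Low → 0, High → -2; maximin = 0.
Column maxima: Near → 4, Far → 9; minimax = 4.
0 ≠ 4, so there is no saddle point; optimal play is mixed.
Let the kicker play Low with probability p. Expected payoff against Near: 4p + (-2)(1−p) = 6p − 2; against Far: 0p + 9(1−p) = −9p + 9.
Setting these equal: 6p − 2 = −9p + 9 ⇒ 15p = 11 ⇒ p = 11/15, and the value is (6)·(11/15) − 2 = 12/5.
For the keeper: with q = P(Near), equating Low's and High's payoffs gives 4q = −11q + 9 ⇒ q = 3/5.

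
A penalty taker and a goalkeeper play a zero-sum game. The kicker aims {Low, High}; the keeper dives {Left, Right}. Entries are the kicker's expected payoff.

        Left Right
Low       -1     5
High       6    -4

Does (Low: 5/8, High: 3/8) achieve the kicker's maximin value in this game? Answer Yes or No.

Yes

Against Left this mix gives (5/8)·(-1) + (3/8)·6 = 13/8.
Against Right this mix gives (5/8)·5 + (3/8)·(-4) = 13/8.
All of the keeper's active replies (Left, Right) yield 13/8, and no column does worse for the kicker. The mix makes the keeper indifferent and guarantees 13/8, so it is optimal.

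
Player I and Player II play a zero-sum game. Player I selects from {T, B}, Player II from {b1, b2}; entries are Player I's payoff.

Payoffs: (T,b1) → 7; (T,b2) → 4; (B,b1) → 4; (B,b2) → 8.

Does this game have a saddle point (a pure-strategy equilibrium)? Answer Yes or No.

Row minima: T → 4, B → 4; maximin = 4.
Column maxima: b1 → 7, b2 → 8; minimax = 7.
4 ≠ 7, so no pure-strategy equilibrium exists.

No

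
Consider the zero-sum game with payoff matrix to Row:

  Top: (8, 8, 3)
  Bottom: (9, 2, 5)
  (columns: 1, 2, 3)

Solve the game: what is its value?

17/4

Row minima: Top → 3, Bottom → 2; maximin = 3.
Column maxima: 1 → 9, 2 → 8, 3 → 5; minimax = 5.
3 ≠ 5, so there is no saddle point; optimal play is mixed.
1 is strictly dominated by 3 (it gives Row strictly more in every row), so Column never plays it.
On the remaining 2×2 (Top, Bottom vs 2, 3):
Let Row play Top with probability p. Expected payoff against 2: 8p + 2(1−p) = 6p + 2; against 3: 3p + 5(1−p) = −2p + 5.
Setting these equal: 6p + 2 = −2p + 5 ⇒ 8p = 3 ⇒ p = 3/8, and the value is (6)·(3/8) + 2 = 17/4.
For Column: with q = P(2), equating Top's and Bottom's payoffs gives 5q + 3 = −3q + 5 ⇒ q = 1/4.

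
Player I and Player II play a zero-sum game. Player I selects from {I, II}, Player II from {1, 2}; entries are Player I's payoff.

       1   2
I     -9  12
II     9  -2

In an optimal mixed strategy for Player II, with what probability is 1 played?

7/16

Row minima: I → -9, II → -2; maximin = -2.
Column maxima: 1 → 9, 2 → 12; minimax = 9.
-2 ≠ 9, so there is no saddle point; optimal play is mixed.
Let Player I play I with probability p. Expected payoff against 1: (-9)p + 9(1−p) = −18p + 9; against 2: 12p + (-2)(1−p) = 14p − 2.
Setting these equal: −18p + 9 = 14p − 2 ⇒ −32p = -11 ⇒ p = 11/32, and the value is (-18)·(11/32) + 9 = 45/16.
For Player II: with q = P(1), equating I's and II's payoffs gives −21q + 12 = 11q − 2 ⇒ q = 7/16.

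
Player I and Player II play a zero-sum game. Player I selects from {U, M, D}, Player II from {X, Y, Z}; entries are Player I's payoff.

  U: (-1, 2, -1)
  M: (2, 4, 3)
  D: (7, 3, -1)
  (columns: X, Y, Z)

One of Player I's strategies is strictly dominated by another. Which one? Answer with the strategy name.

U

M gives a strictly higher payoff than U against every column: 2 > -1, 4 > 2, 3 > -1.
So U is strictly dominated and Player I never plays it.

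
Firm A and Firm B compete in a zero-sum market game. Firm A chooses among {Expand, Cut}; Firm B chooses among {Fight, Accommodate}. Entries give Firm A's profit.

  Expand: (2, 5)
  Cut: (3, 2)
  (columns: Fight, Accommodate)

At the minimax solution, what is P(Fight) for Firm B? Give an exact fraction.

3/4

Row minima: Expand → 2, Cut → 2; maximin = 2.
Column maxima: Fight → 3, Accommodate → 5; minimax = 3.
2 ≠ 3, so there is no saddle point; optimal play is mixed.
Let Firm A play Expand with probability p. Expected payoff against Fight: 2p + 3(1−p) = −p + 3; against Accommodate: 5p + 2(1−p) = 3p + 2.
Setting these equal: −p + 3 = 3p + 2 ⇒ −4p = -1 ⇒ p = 1/4, and the value is (-1)·(1/4) + 3 = 11/4.
For Firm B: with q = P(Fight), equating Expand's and Cut's payoffs gives −3q + 5 = q + 2 ⇒ q = 3/4.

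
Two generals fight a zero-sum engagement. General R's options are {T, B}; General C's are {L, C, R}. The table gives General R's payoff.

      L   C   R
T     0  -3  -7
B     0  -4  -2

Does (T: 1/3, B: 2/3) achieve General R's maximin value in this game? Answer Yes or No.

Against L this mix gives (1/3)·0 + (2/3)·0 = 0.
Against C this mix gives (1/3)·(-3) + (2/3)·(-4) = -11/3.
Against R this mix gives (1/3)·(-7) + (2/3)·(-2) = -11/3.
All of General C's active replies (C, R) yield -11/3, and no column does worse for General R. The mix makes General C indifferent and guarantees -11/3, so it is optimal.

Yes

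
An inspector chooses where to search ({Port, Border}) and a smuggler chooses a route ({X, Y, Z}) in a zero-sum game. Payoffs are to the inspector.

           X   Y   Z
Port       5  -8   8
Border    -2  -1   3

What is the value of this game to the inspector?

Row minima: Port → -8, Border → -2; maximin = -2.
Column maxima: X → 5, Y → -1, Z → 8; minimax = -1.
-2 ≠ -1, so there is no saddle point; optimal play is mixed.
Z is strictly dominated by X (it gives the inspector strictly more in every row), so the smuggler never plays it.
On the remaining 2×2 (Port, Border vs X, Y):
Let the inspector play Port with probability p. Expected payoff against X: 5p + (-2)(1−p) = 7p − 2; against Y: (-8)p + (-1)(1−p) = −7p − 1.
Setting these equal: 7p − 2 = −7p − 1 ⇒ 14p = 1 ⇒ p = 1/14, and the value is (7)·(1/14) − 2 = -3/2.
For the smuggler: with q = P(X), equating Port's and Border's payoffs gives 13q − 8 = −q − 1 ⇒ q = 1/2.

-3/2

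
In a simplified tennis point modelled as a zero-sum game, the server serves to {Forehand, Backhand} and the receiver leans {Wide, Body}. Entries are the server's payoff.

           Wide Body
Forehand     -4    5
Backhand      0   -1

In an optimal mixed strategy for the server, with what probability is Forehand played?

1/10

Row minima: Forehand → -4, Backhand → -1; maximin = -1.
Column maxima: Wide → 0, Body → 5; minimax = 0.
-1 ≠ 0, so there is no saddle point; optimal play is mixed.
Let the server play Forehand with probability p. Expected payoff against Wide: (-4)p + 0(1−p) = −4p; against Body: 5p + (-1)(1−p) = 6p − 1.
Setting these equal: −4p = 6p − 1 ⇒ −10p = -1 ⇒ p = 1/10, and the value is (-4)·(1/10) = -2/5.
For the receiver: with q = P(Wide), equating Forehand's and Backhand's payoffs gives −9q + 5 = q − 1 ⇒ q = 3/5.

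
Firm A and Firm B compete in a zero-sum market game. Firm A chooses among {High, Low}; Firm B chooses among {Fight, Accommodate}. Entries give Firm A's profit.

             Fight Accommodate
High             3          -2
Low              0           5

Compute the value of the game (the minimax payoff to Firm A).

Row minima: High → -2, Low → 0; maximin = 0.
Column maxima: Fight → 3, Accommodate → 5; minimax = 3.
0 ≠ 3, so there is no saddle point; optimal play is mixed.
Let Firm A play High with probability p. Expected payoff against Fight: 3p + 0(1−p) = 3p; against Accommodate: (-2)p + 5(1−p) = −7p + 5.
Setting these equal: 3p = −7p + 5 ⇒ 10p = 5 ⇒ p = 1/2, and the value is (3)·(1/2) = 3/2.
For Firm B: with q = P(Fight), equating High's and Low's payoffs gives 5q − 2 = −5q + 5 ⇒ q = 7/10.

3/2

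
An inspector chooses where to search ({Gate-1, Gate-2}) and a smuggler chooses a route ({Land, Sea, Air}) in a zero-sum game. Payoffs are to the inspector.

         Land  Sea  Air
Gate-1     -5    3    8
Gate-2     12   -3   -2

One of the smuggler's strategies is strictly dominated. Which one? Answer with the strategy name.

Air

Sea holds the inspector's payoff strictly below Air in every row: 3 < 8, -3 < -2.
So Air is strictly dominated for the smuggler.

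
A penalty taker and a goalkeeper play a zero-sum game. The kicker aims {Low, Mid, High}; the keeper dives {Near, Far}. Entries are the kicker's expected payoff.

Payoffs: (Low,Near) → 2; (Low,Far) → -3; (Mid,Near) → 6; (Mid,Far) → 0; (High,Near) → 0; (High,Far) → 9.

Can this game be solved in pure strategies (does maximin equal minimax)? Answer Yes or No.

No

Row minima: Low → -3, Mid → 0, High → 0; maximin = 0.
Column maxima: Near → 6, Far → 9; minimax = 6.
0 ≠ 6, so no pure-strategy equilibrium exists.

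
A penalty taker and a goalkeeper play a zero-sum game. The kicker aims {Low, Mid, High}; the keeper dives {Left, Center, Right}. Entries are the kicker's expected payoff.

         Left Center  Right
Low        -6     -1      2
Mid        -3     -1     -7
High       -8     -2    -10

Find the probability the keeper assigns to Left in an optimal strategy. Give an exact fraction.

3/4

Row minima: Low → -6, Mid → -7, High → -10; maximin = -6.
Column maxima: Left → -3, Center → -1, Right → 2; minimax = -3.
-6 ≠ -3, so there is no saddle point; optimal play is mixed.
High is strictly dominated by Low, so the kicker never plays it.
Center is strictly dominated by Left (it gives the kicker strictly more in every row), so the keeper never plays it.
On the remaining 2×2 (Low, Mid vs Left, Right):
Let the kicker play Low with probability p. Expected payoff against Left: (-6)p + (-3)(1−p) = −3p − 3; against Right: 2p + (-7)(1−p) = 9p − 7.
Setting these equal: −3p − 3 = 9p − 7 ⇒ −12p = -4 ⇒ p = 1/3, and the value is (-3)·(1/3) − 3 = -4.
For the keeper: with q = P(Left), equating Low's and Mid's payoffs gives −8q + 2 = 4q − 7 ⇒ q = 3/4.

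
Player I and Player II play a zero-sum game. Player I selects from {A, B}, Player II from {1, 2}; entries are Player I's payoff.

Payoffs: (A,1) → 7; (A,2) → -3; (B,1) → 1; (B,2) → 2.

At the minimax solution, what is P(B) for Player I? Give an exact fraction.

Row minima: A → -3, B → 1; maximin = 1.
Column maxima: 1 → 7, 2 → 2; minimax = 2.
1 ≠ 2, so there is no saddle point; optimal play is mixed.
Let Player I play A with probability p. Expected payoff against 1: 7p + 1(1−p) = 6p + 1; against 2: (-3)p + 2(1−p) = −5p + 2.
Setting these equal: 6p + 1 = −5p + 2 ⇒ 11p = 1 ⇒ p = 1/11, and the value is (6)·(1/11) + 1 = 17/11.
For Player II: with q = P(1), equating A's and B's payoffs gives 10q − 3 = −q + 2 ⇒ q = 5/11.

10/11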